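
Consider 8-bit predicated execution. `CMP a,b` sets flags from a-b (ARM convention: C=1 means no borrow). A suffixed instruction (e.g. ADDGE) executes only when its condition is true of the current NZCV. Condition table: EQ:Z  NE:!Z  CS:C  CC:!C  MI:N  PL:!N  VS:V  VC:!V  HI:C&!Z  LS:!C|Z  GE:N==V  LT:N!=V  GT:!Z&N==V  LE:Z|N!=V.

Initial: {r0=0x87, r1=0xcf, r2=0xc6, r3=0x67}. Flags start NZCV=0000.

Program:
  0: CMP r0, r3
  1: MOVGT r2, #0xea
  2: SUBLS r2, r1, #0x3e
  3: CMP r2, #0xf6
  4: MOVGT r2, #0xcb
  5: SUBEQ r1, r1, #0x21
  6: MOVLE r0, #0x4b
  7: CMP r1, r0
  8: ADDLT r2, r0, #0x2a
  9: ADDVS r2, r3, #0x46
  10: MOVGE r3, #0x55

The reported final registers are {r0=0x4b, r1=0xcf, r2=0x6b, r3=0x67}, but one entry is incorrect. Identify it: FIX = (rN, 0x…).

FIX = (r2, 0x75)

[0] flags=0011 → (cmp)
[1] flags=0011 GT?F → skip
[2] flags=0011 LS?F → skip
[3] flags=1000 → (cmp)
[4] flags=1000 GT?F → skip
[5] flags=1000 EQ?F → skip
[6] flags=1000 LE?T → r0=0x4b
[7] flags=1010 → (cmp)
[8] flags=1010 LT?T → r2=0x75
[9] flags=1010 VS?F → skip
[10] flags=1010 GE?F → skip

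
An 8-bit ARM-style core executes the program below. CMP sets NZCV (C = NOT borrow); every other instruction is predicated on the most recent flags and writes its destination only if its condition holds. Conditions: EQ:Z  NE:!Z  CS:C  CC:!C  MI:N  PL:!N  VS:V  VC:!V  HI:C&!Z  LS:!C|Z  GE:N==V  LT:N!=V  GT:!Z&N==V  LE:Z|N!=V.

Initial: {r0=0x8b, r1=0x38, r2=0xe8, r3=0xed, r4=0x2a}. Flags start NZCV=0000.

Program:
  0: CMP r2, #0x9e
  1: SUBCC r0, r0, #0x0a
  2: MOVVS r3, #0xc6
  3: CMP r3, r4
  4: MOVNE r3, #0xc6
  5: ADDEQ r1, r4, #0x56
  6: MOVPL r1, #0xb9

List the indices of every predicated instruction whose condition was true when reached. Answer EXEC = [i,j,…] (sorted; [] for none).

EXEC = [4]

0: ✓ CMP  NZCV=0010
1: · SUBCC
2: · MOVVS
3: ✓ CMP  NZCV=1010
4: ✓ MOVNE  r3←0xc6
5: · ADDEQ
6: · MOVPL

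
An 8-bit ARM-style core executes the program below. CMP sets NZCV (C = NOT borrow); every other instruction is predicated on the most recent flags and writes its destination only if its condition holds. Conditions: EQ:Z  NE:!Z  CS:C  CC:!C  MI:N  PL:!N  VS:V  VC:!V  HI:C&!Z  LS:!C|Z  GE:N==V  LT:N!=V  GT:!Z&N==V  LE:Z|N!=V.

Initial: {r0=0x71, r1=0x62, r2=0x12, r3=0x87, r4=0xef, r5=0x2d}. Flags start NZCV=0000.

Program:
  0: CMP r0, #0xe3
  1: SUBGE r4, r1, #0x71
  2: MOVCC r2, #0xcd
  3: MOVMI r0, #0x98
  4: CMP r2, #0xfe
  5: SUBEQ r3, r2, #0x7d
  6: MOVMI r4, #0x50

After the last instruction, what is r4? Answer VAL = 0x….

VAL = 0x50

[0] flags=1001 → (cmp)
[1] flags=1001 GE?T → r4=0xf1
[2] flags=1001 CC?T → r2=0xcd
[3] flags=1001 MI?T → r0=0x98
[4] flags=1000 → (cmp)
[5] flags=1000 EQ?F → skip
[6] flags=1000 MI?T → r4=0x50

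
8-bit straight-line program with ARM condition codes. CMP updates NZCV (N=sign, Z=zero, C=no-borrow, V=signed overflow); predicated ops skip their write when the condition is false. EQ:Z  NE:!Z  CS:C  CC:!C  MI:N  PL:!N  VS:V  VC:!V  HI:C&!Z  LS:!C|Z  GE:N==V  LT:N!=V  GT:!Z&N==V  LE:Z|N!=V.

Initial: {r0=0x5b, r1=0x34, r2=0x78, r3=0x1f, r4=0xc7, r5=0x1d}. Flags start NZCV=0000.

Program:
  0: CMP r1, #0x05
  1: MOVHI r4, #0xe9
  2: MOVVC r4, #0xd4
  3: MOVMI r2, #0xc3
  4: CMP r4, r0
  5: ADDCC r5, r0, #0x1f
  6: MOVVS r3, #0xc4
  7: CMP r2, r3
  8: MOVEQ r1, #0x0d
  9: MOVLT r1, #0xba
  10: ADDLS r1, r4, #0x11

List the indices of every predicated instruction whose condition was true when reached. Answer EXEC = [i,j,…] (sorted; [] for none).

EXEC = [1,2,6,10]

0: ✓ CMP  NZCV=0010
1: ✓ MOVHI  r4←0xe9
2: ✓ MOVVC  r4←0xd4
3: · MOVMI
4: ✓ CMP  NZCV=0011
5: · ADDCC
6: ✓ MOVVS  r3←0xc4
7: ✓ CMP  NZCV=1001
8: · MOVEQ
9: · MOVLT
10: ✓ ADDLS  r1←0xe5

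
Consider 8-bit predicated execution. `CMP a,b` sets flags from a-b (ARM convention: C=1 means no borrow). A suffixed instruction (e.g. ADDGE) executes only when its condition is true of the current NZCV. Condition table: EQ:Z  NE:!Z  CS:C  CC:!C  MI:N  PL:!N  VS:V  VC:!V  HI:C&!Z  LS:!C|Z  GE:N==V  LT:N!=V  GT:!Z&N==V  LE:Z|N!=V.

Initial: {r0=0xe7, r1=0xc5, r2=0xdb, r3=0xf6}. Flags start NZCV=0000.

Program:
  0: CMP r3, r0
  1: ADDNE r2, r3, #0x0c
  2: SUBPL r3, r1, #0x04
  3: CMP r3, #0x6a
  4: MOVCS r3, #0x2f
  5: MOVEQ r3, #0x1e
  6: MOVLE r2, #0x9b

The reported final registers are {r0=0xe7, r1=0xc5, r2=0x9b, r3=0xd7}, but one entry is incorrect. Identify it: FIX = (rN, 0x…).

[0] flags=0010 → (cmp)
[1] flags=0010 NE?T → r2=0x02
[2] flags=0010 PL?T → r3=0xc1
[3] flags=0011 → (cmp)
[4] flags=0011 CS?T → r3=0x2f
[5] flags=0011 EQ?F → skip
[6] flags=0011 LE?T → r2=0x9b

FIX = (r3, 0x2f)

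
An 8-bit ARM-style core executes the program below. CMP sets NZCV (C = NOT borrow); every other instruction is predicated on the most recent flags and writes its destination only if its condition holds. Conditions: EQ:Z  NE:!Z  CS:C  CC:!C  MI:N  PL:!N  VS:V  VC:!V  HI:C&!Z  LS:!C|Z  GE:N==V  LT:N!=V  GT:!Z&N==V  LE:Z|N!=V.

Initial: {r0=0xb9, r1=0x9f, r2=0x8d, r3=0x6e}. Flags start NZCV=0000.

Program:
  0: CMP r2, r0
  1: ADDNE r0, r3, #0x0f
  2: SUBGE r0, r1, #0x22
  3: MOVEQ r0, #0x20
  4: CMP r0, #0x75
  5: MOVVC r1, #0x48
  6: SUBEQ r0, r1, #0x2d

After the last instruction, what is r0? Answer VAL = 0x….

0: ✓ CMP  NZCV=1000
1: ✓ ADDNE  r0←0x7d
2: · SUBGE
3: · MOVEQ
4: ✓ CMP  NZCV=0010
5: ✓ MOVVC  r1←0x48
6: · SUBEQ

VAL = 0x7d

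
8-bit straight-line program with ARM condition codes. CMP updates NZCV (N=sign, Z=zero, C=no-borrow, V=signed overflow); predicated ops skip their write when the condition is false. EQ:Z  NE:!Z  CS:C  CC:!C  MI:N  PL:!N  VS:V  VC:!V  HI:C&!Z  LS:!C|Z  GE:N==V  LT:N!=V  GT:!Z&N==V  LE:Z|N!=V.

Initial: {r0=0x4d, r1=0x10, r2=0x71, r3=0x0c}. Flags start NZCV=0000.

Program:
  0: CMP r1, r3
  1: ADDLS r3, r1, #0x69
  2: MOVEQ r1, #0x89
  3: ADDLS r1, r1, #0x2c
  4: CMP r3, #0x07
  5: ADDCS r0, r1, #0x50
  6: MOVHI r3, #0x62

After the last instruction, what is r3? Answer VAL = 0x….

VAL = 0x62

[0] flags=0010 → (cmp)
[1] flags=0010 LS?F → skip
[2] flags=0010 EQ?F → skip
[3] flags=0010 LS?F → skip
[4] flags=0010 → (cmp)
[5] flags=0010 CS?T → r0=0x60
[6] flags=0010 HI?T → r3=0x62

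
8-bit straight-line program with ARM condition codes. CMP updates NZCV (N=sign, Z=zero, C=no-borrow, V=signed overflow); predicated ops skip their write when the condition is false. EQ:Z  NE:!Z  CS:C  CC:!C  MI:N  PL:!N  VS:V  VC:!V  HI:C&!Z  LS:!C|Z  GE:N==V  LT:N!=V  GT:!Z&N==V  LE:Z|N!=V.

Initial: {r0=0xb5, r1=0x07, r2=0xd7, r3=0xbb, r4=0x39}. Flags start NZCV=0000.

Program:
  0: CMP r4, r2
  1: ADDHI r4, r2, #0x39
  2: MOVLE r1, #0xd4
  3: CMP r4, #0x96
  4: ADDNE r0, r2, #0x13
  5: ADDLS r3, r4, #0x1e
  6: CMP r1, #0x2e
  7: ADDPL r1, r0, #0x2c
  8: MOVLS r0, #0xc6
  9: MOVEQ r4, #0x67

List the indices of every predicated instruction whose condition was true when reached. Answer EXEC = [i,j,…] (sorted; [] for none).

[0] flags=0000 → (cmp)
[1] flags=0000 HI?F → skip
[2] flags=0000 LE?F → skip
[3] flags=1001 → (cmp)
[4] flags=1001 NE?T → r0=0xea
[5] flags=1001 LS?T → r3=0x57
[6] flags=1000 → (cmp)
[7] flags=1000 PL?F → skip
[8] flags=1000 LS?T → r0=0xc6
[9] flags=1000 EQ?F → skip

EXEC = [4,5,8]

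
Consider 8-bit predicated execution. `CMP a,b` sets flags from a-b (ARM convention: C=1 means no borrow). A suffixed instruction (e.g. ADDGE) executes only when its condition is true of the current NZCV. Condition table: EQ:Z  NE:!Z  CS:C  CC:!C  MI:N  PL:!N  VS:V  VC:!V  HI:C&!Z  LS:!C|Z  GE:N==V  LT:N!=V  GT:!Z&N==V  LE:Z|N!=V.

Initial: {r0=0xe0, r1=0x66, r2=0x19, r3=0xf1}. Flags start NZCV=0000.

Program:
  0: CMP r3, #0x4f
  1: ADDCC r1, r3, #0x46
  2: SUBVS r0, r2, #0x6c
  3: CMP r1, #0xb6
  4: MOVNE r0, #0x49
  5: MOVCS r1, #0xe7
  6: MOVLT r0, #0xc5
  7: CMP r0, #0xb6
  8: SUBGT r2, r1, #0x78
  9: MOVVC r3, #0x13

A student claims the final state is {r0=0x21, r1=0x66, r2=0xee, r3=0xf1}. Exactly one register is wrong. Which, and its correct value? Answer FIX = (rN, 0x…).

FIX = (r0, 0x49)

0: ✓ CMP  NZCV=1010
1: · ADDCC
2: · SUBVS
3: ✓ CMP  NZCV=1001
4: ✓ MOVNE  r0←0x49
5: · MOVCS
6: · MOVLT
7: ✓ CMP  NZCV=1001
8: ✓ SUBGT  r2←0xee
9: · MOVVC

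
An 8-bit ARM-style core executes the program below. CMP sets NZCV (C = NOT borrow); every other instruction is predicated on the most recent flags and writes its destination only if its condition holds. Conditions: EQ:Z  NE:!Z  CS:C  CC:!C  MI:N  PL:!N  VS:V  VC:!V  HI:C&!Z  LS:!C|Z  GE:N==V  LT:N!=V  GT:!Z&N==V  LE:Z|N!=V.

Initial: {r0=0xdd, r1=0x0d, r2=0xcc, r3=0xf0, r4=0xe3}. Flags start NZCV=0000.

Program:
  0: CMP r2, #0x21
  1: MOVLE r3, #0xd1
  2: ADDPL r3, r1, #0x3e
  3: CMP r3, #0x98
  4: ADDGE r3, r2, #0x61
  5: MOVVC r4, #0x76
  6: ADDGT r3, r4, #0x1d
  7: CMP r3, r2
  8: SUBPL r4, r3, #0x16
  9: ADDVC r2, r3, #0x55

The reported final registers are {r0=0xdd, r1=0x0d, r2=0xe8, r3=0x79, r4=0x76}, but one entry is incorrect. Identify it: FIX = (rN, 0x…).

0: ✓ CMP  NZCV=1010
1: ✓ MOVLE  r3←0xd1
2: · ADDPL
3: ✓ CMP  NZCV=0010
4: ✓ ADDGE  r3←0x2d
5: ✓ MOVVC  r4←0x76
6: ✓ ADDGT  r3←0x93
7: ✓ CMP  NZCV=1000
8: · SUBPL
9: ✓ ADDVC  r2←0xe8

FIX = (r3, 0x93)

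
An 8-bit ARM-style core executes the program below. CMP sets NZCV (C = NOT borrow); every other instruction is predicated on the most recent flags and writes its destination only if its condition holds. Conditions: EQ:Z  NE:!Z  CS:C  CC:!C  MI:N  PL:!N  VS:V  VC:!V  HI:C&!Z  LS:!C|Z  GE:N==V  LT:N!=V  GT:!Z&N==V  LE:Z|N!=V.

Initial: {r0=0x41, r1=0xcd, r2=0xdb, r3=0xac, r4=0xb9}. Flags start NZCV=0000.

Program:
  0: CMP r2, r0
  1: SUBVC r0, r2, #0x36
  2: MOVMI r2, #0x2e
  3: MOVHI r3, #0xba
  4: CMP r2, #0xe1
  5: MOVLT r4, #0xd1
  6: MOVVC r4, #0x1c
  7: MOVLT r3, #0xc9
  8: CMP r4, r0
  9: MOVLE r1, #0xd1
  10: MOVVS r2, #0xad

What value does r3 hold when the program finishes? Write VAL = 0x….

VAL = 0xba

[0] flags=1010 → (cmp)
[1] flags=1010 VC?T → r0=0xa5
[2] flags=1010 MI?T → r2=0x2e
[3] flags=1010 HI?T → r3=0xba
[4] flags=0000 → (cmp)
[5] flags=0000 LT?F → skip
[6] flags=0000 VC?T → r4=0x1c
[7] flags=0000 LT?F → skip
[8] flags=0000 → (cmp)
[9] flags=0000 LE?F → skip
[10] flags=0000 VS?F → skip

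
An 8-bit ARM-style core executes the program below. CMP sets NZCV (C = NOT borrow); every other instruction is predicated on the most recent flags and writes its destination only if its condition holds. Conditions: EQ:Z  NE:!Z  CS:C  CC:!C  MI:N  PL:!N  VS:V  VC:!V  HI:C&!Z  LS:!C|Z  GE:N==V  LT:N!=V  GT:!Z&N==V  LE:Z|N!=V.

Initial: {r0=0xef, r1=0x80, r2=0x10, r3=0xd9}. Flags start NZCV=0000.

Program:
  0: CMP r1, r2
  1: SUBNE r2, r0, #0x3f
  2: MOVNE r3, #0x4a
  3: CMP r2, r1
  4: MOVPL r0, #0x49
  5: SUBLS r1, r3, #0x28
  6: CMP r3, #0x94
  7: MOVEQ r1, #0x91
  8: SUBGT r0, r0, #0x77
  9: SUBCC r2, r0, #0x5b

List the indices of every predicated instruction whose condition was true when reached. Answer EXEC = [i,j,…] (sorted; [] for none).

0: ✓ CMP  NZCV=0011
1: ✓ SUBNE  r2←0xb0
2: ✓ MOVNE  r3←0x4a
3: ✓ CMP  NZCV=0010
4: ✓ MOVPL  r0←0x49
5: · SUBLS
6: ✓ CMP  NZCV=1001
7: · MOVEQ
8: ✓ SUBGT  r0←0xd2
9: ✓ SUBCC  r2←0x77

EXEC = [1,2,4,8,9]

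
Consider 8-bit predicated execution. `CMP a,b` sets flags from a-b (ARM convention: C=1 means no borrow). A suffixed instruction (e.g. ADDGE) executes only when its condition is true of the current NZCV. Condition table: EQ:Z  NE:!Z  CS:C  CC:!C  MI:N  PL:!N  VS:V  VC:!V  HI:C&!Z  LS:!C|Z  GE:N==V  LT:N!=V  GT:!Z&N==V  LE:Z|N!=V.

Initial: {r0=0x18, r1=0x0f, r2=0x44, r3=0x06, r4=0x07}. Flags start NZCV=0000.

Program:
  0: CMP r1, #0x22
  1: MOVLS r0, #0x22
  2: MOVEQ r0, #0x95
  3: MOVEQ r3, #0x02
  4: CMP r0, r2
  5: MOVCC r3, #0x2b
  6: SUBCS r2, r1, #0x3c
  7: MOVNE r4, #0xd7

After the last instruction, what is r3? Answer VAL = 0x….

0: ✓ CMP  NZCV=1000
1: ✓ MOVLS  r0←0x22
2: · MOVEQ
3: · MOVEQ
4: ✓ CMP  NZCV=1000
5: ✓ MOVCC  r3←0x2b
6: · SUBCS
7: ✓ MOVNE  r4←0xd7

VAL = 0x2b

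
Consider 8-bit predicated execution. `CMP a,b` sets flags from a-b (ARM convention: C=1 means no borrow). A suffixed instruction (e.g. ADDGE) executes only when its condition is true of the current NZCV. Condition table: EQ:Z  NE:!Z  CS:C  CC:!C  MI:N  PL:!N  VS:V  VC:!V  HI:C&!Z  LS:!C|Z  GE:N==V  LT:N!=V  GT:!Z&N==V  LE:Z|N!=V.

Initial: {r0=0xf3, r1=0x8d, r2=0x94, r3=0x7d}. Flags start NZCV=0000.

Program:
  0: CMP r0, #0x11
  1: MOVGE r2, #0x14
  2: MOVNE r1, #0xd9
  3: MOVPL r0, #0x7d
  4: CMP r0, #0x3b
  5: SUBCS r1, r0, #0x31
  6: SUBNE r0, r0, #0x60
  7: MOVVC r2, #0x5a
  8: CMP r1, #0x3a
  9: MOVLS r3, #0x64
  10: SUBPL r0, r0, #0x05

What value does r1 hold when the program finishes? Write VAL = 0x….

[0] flags=1010 → (cmp)
[1] flags=1010 GE?F → skip
[2] flags=1010 NE?T → r1=0xd9
[3] flags=1010 PL?F → skip
[4] flags=1010 → (cmp)
[5] flags=1010 CS?T → r1=0xc2
[6] flags=1010 NE?T → r0=0x93
[7] flags=1010 VC?T → r2=0x5a
[8] flags=1010 → (cmp)
[9] flags=1010 LS?F → skip
[10] flags=1010 PL?F → skip

VAL = 0xc2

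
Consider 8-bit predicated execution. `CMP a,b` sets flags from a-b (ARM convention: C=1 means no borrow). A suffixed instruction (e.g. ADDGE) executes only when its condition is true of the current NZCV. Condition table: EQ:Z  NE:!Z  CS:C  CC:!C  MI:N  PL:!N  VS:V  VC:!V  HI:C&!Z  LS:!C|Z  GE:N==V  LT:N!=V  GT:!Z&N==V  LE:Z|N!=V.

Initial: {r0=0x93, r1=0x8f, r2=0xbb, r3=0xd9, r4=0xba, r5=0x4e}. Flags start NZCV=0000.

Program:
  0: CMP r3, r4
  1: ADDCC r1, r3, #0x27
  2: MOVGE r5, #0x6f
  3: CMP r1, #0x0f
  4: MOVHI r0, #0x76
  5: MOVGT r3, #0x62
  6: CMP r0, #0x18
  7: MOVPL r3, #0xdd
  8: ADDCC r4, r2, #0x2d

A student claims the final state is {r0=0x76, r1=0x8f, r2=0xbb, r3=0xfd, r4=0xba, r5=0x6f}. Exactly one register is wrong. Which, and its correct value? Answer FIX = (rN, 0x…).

FIX = (r3, 0xdd)

[0] flags=0010 → (cmp)
[1] flags=0010 CC?F → skip
[2] flags=0010 GE?T → r5=0x6f
[3] flags=1010 → (cmp)
[4] flags=1010 HI?T → r0=0x76
[5] flags=1010 GT?F → skip
[6] flags=0010 → (cmp)
[7] flags=0010 PL?T → r3=0xdd
[8] flags=0010 CC?F → skip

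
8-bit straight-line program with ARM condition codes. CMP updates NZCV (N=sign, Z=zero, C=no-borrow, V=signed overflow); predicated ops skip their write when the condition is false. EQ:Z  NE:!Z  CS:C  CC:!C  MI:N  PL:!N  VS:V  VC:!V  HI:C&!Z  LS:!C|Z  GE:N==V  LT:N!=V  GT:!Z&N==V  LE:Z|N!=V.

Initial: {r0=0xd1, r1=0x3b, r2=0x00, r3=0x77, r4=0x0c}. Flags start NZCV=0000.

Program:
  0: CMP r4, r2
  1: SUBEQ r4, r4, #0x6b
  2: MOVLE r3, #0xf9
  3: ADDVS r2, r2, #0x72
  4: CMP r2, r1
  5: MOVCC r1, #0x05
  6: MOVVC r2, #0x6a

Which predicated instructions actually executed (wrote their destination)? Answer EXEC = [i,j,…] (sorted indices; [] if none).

0: ✓ CMP  NZCV=0010
1: · SUBEQ
2: · MOVLE
3: · ADDVS
4: ✓ CMP  NZCV=1000
5: ✓ MOVCC  r1←0x05
6: ✓ MOVVC  r2←0x6a

EXEC = [5,6]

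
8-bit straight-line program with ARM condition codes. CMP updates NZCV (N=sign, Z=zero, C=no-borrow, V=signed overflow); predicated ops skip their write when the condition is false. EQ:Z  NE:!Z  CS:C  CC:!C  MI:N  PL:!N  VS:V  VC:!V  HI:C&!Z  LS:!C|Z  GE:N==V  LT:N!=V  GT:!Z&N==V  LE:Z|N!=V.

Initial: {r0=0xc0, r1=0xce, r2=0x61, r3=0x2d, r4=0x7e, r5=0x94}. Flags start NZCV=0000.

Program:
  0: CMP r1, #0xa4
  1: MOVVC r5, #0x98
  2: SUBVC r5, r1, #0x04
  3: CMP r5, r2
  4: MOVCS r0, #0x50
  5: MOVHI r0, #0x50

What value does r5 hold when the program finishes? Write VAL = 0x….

VAL = 0xca

[0] flags=0010 → (cmp)
[1] flags=0010 VC?T → r5=0x98
[2] flags=0010 VC?T → r5=0xca
[3] flags=0011 → (cmp)
[4] flags=0011 CS?T → r0=0x50
[5] flags=0011 HI?T → r0=0x50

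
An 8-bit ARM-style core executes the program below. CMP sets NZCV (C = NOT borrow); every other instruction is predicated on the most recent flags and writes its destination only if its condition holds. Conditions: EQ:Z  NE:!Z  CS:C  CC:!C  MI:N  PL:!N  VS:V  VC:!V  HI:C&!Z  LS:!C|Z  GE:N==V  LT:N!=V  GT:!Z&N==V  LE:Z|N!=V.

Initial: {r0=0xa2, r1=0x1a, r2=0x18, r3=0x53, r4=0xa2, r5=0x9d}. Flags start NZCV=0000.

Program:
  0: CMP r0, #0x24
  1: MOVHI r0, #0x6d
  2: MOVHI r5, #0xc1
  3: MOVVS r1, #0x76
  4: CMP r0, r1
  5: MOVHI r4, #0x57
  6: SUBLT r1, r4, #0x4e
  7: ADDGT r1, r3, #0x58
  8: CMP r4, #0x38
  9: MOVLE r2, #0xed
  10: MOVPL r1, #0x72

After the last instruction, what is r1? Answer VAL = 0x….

VAL = 0x72

[0] flags=0011 → (cmp)
[1] flags=0011 HI?T → r0=0x6d
[2] flags=0011 HI?T → r5=0xc1
[3] flags=0011 VS?T → r1=0x76
[4] flags=1000 → (cmp)
[5] flags=1000 HI?F → skip
[6] flags=1000 LT?T → r1=0x54
[7] flags=1000 GT?F → skip
[8] flags=0011 → (cmp)
[9] flags=0011 LE?T → r2=0xed
[10] flags=0011 PL?T → r1=0x72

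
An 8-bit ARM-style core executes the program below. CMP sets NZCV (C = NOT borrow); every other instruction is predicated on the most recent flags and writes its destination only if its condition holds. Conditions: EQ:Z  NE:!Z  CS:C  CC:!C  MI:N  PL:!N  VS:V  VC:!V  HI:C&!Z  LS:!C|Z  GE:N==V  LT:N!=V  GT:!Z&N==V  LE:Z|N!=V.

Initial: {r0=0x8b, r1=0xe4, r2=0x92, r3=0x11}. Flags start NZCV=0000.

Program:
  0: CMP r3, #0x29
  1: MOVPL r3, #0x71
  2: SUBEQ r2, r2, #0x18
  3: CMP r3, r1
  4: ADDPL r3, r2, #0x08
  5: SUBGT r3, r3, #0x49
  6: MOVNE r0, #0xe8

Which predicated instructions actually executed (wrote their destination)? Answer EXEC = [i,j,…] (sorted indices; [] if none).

EXEC = [4,5,6]

[0] flags=1000 → (cmp)
[1] flags=1000 PL?F → skip
[2] flags=1000 EQ?F → skip
[3] flags=0000 → (cmp)
[4] flags=0000 PL?T → r3=0x9a
[5] flags=0000 GT?T → r3=0x51
[6] flags=0000 NE?T → r0=0xe8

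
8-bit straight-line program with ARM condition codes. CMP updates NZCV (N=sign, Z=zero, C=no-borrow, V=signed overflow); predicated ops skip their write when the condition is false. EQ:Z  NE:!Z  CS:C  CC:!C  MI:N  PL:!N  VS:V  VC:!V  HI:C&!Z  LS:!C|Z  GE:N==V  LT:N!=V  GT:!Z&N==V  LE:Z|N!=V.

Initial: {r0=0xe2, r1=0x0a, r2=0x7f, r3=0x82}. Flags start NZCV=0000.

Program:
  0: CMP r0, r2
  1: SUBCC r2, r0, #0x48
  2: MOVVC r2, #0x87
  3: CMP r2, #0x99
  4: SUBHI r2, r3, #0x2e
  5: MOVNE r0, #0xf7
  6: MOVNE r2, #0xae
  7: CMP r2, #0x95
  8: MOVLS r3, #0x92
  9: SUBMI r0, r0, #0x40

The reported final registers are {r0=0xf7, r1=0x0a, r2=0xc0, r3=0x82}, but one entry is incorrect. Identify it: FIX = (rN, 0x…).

FIX = (r2, 0xae)

[0] flags=0011 → (cmp)
[1] flags=0011 CC?F → skip
[2] flags=0011 VC?F → skip
[3] flags=1001 → (cmp)
[4] flags=1001 HI?F → skip
[5] flags=1001 NE?T → r0=0xf7
[6] flags=1001 NE?T → r2=0xae
[7] flags=0010 → (cmp)
[8] flags=0010 LS?F → skip
[9] flags=0010 MI?F → skip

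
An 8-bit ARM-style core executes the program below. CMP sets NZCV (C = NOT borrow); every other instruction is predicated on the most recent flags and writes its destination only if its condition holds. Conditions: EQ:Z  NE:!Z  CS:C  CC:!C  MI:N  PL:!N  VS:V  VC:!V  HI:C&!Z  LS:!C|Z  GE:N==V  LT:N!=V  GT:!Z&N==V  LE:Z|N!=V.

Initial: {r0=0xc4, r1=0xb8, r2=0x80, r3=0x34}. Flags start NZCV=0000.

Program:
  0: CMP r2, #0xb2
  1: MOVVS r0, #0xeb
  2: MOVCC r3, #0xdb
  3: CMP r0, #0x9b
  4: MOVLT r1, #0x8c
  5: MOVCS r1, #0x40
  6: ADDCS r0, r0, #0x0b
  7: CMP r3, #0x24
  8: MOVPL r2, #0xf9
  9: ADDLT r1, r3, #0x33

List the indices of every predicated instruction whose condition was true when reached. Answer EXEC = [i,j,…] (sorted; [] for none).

[0] flags=1000 → (cmp)
[1] flags=1000 VS?F → skip
[2] flags=1000 CC?T → r3=0xdb
[3] flags=0010 → (cmp)
[4] flags=0010 LT?F → skip
[5] flags=0010 CS?T → r1=0x40
[6] flags=0010 CS?T → r0=0xcf
[7] flags=1010 → (cmp)
[8] flags=1010 PL?F → skip
[9] flags=1010 LT?T → r1=0x0e

EXEC = [2,5,6,9]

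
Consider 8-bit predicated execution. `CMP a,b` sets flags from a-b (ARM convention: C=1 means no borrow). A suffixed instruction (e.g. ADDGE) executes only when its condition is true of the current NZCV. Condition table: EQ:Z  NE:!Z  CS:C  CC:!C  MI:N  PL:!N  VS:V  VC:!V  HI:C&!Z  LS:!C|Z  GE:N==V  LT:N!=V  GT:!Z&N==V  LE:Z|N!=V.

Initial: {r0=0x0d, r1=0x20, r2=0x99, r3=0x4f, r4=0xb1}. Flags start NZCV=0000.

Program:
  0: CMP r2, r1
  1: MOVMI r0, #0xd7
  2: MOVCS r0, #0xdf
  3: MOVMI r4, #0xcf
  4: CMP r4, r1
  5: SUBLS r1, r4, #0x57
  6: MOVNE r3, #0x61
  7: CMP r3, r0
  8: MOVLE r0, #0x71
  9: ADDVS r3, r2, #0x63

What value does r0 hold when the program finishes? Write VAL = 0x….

0: ✓ CMP  NZCV=0011
1: · MOVMI
2: ✓ MOVCS  r0←0xdf
3: · MOVMI
4: ✓ CMP  NZCV=1010
5: · SUBLS
6: ✓ MOVNE  r3←0x61
7: ✓ CMP  NZCV=1001
8: · MOVLE
9: ✓ ADDVS  r3←0xfc

VAL = 0xdf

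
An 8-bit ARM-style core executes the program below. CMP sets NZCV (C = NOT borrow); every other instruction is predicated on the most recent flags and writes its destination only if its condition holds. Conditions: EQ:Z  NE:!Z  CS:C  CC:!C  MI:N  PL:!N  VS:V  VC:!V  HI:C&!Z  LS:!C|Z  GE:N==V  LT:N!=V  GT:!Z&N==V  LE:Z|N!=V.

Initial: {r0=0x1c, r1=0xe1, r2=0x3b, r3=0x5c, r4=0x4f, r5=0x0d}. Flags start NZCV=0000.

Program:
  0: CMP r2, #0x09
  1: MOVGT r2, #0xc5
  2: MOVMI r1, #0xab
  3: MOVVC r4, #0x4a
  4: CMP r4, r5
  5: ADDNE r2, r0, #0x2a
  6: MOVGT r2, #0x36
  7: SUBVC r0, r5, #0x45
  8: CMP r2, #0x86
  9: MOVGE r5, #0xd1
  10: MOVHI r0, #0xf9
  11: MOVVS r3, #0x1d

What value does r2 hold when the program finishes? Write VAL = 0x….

[0] flags=0010 → (cmp)
[1] flags=0010 GT?T → r2=0xc5
[2] flags=0010 MI?F → skip
[3] flags=0010 VC?T → r4=0x4a
[4] flags=0010 → (cmp)
[5] flags=0010 NE?T → r2=0x46
[6] flags=0010 GT?T → r2=0x36
[7] flags=0010 VC?T → r0=0xc8
[8] flags=1001 → (cmp)
[9] flags=1001 GE?T → r5=0xd1
[10] flags=1001 HI?F → skip
[11] flags=1001 VS?T → r3=0x1d

VAL = 0x36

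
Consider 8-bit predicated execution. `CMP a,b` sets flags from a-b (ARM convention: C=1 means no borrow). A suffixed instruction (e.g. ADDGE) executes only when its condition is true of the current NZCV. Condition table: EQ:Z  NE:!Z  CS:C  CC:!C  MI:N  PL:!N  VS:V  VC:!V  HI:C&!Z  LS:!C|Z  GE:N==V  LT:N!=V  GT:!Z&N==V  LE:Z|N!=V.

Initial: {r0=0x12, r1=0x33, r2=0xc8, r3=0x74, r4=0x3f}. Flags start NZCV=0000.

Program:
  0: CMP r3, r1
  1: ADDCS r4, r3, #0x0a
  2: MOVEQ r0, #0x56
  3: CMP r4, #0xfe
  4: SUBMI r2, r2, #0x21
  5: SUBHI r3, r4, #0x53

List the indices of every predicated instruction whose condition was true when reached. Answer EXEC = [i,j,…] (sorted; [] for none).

0: ✓ CMP  NZCV=0010
1: ✓ ADDCS  r4←0x7e
2: · MOVEQ
3: ✓ CMP  NZCV=1001
4: ✓ SUBMI  r2←0xa7
5: · SUBHI

EXEC = [1,4]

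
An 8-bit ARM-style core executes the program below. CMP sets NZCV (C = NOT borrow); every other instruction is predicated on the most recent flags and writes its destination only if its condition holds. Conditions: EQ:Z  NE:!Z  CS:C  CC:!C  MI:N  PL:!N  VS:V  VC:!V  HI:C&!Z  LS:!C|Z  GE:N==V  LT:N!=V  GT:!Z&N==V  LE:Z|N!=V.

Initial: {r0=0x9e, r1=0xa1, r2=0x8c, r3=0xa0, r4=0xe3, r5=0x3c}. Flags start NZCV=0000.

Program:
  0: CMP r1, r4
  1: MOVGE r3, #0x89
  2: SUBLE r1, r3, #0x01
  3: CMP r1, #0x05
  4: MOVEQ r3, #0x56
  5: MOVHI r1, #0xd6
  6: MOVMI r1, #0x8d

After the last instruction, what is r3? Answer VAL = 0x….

VAL = 0xa0

0: ✓ CMP  NZCV=1000
1: · MOVGE
2: ✓ SUBLE  r1←0x9f
3: ✓ CMP  NZCV=1010
4: · MOVEQ
5: ✓ MOVHI  r1←0xd6
6: ✓ MOVMI  r1←0x8d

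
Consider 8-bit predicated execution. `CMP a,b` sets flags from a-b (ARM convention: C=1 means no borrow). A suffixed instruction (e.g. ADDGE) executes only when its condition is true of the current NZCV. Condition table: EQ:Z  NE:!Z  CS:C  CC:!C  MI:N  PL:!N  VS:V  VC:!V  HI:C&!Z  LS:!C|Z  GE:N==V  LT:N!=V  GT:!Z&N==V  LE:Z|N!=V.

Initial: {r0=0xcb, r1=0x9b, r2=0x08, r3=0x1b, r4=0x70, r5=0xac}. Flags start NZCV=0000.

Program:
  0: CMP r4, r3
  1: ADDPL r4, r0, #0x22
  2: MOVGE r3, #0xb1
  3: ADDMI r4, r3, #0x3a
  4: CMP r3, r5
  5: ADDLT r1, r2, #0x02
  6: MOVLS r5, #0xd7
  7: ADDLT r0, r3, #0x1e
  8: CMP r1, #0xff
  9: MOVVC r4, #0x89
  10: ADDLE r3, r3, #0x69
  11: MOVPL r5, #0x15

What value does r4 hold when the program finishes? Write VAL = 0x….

VAL = 0x89

[0] flags=0010 → (cmp)
[1] flags=0010 PL?T → r4=0xed
[2] flags=0010 GE?T → r3=0xb1
[3] flags=0010 MI?F → skip
[4] flags=0010 → (cmp)
[5] flags=0010 LT?F → skip
[6] flags=0010 LS?F → skip
[7] flags=0010 LT?F → skip
[8] flags=1000 → (cmp)
[9] flags=1000 VC?T → r4=0x89
[10] flags=1000 LE?T → r3=0x1a
[11] flags=1000 PL?F → skip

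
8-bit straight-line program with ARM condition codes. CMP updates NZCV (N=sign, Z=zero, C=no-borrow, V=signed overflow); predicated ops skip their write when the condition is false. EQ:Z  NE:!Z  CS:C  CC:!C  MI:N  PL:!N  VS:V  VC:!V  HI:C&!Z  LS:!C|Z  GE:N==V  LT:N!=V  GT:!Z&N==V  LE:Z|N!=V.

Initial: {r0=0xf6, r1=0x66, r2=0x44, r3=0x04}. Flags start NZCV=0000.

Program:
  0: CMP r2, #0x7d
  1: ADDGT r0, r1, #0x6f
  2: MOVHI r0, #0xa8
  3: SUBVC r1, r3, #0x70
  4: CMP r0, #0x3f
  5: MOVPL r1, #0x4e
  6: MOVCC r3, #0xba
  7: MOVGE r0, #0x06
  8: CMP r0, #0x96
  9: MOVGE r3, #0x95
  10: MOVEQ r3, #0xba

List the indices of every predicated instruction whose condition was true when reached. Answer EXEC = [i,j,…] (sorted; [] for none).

EXEC = [3,9]

[0] flags=1000 → (cmp)
[1] flags=1000 GT?F → skip
[2] flags=1000 HI?F → skip
[3] flags=1000 VC?T → r1=0x94
[4] flags=1010 → (cmp)
[5] flags=1010 PL?F → skip
[6] flags=1010 CC?F → skip
[7] flags=1010 GE?F → skip
[8] flags=0010 → (cmp)
[9] flags=0010 GE?T → r3=0x95
[10] flags=0010 EQ?F → skip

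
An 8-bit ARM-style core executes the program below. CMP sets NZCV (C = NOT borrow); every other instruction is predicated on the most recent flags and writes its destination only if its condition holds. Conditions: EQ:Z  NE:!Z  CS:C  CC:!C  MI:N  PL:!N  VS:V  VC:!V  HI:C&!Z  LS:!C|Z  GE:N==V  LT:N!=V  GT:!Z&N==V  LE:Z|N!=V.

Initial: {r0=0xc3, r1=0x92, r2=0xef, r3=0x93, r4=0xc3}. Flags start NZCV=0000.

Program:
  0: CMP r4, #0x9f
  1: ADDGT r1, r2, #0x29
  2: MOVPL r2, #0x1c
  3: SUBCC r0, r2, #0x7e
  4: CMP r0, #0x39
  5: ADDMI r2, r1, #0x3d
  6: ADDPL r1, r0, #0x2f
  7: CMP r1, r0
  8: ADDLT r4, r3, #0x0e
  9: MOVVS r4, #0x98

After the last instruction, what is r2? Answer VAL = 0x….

VAL = 0x55

0: ✓ CMP  NZCV=0010
1: ✓ ADDGT  r1←0x18
2: ✓ MOVPL  r2←0x1c
3: · SUBCC
4: ✓ CMP  NZCV=1010
5: ✓ ADDMI  r2←0x55
6: · ADDPL
7: ✓ CMP  NZCV=0000
8: · ADDLT
9: · MOVVS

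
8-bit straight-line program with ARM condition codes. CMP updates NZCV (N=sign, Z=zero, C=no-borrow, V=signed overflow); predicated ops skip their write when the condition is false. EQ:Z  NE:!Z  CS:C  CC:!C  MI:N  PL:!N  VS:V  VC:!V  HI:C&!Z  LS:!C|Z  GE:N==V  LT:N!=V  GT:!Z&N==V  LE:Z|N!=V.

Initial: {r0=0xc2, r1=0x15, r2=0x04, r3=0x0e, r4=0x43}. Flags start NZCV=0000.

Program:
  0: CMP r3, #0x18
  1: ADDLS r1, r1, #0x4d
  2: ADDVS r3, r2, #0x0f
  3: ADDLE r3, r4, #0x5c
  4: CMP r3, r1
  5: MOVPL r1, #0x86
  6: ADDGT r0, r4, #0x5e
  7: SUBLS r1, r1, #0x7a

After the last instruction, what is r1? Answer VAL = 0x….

[0] flags=1000 → (cmp)
[1] flags=1000 LS?T → r1=0x62
[2] flags=1000 VS?F → skip
[3] flags=1000 LE?T → r3=0x9f
[4] flags=0011 → (cmp)
[5] flags=0011 PL?T → r1=0x86
[6] flags=0011 GT?F → skip
[7] flags=0011 LS?F → skip

VAL = 0x86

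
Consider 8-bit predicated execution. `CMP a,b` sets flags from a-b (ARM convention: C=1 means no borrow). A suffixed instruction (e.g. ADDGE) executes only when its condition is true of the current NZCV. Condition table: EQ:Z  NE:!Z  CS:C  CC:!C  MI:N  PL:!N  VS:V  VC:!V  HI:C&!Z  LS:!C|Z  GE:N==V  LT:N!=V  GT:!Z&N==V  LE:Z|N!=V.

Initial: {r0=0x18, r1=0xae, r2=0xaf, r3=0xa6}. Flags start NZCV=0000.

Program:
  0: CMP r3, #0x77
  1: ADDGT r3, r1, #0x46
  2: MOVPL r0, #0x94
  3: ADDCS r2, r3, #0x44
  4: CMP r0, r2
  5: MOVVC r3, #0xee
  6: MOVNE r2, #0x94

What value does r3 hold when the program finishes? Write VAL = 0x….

VAL = 0xee

0: ✓ CMP  NZCV=0011
1: · ADDGT
2: ✓ MOVPL  r0←0x94
3: ✓ ADDCS  r2←0xea
4: ✓ CMP  NZCV=1000
5: ✓ MOVVC  r3←0xee
6: ✓ MOVNE  r2←0x94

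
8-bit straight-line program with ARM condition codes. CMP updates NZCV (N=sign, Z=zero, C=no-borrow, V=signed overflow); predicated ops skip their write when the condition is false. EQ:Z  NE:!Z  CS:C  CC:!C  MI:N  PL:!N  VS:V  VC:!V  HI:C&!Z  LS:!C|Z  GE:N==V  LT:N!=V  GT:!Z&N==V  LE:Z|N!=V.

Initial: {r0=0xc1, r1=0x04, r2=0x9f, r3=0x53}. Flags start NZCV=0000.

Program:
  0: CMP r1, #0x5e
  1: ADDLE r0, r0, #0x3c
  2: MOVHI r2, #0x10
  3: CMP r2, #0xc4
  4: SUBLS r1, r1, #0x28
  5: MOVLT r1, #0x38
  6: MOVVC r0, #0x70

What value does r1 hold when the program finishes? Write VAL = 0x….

VAL = 0x38

0: ✓ CMP  NZCV=1000
1: ✓ ADDLE  r0←0xfd
2: · MOVHI
3: ✓ CMP  NZCV=1000
4: ✓ SUBLS  r1←0xdc
5: ✓ MOVLT  r1←0x38
6: ✓ MOVVC  r0←0x70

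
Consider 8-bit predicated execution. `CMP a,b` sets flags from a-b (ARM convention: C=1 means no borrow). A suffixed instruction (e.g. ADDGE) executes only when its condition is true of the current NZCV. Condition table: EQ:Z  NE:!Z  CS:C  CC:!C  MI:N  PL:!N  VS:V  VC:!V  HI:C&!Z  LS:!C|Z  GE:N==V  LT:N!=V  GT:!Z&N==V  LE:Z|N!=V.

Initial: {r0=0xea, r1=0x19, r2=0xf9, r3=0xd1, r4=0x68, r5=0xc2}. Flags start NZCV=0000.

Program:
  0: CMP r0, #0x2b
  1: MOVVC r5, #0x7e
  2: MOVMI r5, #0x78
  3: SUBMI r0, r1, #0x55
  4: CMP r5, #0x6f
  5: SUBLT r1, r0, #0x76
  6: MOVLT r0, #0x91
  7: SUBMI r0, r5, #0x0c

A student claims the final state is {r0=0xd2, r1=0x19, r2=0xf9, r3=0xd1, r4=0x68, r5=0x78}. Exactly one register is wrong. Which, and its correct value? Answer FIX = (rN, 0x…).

[0] flags=1010 → (cmp)
[1] flags=1010 VC?T → r5=0x7e
[2] flags=1010 MI?T → r5=0x78
[3] flags=1010 MI?T → r0=0xc4
[4] flags=0010 → (cmp)
[5] flags=0010 LT?F → skip
[6] flags=0010 LT?F → skip
[7] flags=0010 MI?F → skip

FIX = (r0, 0xc4)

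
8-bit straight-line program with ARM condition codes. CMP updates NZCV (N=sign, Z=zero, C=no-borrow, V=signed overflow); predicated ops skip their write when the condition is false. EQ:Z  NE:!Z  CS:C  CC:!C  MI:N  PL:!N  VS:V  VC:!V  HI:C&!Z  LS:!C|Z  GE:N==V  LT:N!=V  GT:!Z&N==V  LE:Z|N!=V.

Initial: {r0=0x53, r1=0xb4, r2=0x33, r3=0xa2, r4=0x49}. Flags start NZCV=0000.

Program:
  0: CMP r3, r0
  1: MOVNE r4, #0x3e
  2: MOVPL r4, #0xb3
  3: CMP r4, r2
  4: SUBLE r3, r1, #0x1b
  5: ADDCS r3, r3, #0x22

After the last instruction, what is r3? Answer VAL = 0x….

VAL = 0xbb

0: ✓ CMP  NZCV=0011
1: ✓ MOVNE  r4←0x3e
2: ✓ MOVPL  r4←0xb3
3: ✓ CMP  NZCV=1010
4: ✓ SUBLE  r3←0x99
5: ✓ ADDCS  r3←0xbb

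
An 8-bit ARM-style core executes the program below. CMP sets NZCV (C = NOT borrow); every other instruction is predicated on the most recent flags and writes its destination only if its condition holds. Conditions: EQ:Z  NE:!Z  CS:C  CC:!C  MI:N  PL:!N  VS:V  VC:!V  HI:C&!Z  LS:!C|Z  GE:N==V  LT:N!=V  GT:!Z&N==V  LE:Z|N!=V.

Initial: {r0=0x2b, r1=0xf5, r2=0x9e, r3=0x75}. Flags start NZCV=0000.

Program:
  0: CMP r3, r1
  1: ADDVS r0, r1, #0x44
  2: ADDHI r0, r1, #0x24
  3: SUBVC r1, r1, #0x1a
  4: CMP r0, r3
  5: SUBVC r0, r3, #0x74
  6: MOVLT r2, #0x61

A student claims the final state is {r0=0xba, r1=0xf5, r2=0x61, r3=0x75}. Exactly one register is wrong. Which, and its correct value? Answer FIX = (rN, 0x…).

FIX = (r0, 0x01)

[0] flags=1001 → (cmp)
[1] flags=1001 VS?T → r0=0x39
[2] flags=1001 HI?F → skip
[3] flags=1001 VC?F → skip
[4] flags=1000 → (cmp)
[5] flags=1000 VC?T → r0=0x01
[6] flags=1000 LT?T → r2=0x61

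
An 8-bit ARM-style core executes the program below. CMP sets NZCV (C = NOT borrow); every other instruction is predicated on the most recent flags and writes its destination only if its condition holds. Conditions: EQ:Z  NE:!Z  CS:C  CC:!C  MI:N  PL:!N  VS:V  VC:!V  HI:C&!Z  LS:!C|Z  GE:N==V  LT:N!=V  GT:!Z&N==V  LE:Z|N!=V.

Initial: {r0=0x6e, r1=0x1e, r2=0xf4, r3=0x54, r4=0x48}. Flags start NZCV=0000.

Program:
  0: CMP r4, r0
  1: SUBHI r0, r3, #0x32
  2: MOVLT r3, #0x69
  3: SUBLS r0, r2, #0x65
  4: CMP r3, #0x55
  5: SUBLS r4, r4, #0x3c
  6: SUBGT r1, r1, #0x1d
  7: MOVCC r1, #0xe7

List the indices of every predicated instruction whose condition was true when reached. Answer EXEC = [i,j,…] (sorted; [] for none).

[0] flags=1000 → (cmp)
[1] flags=1000 HI?F → skip
[2] flags=1000 LT?T → r3=0x69
[3] flags=1000 LS?T → r0=0x8f
[4] flags=0010 → (cmp)
[5] flags=0010 LS?F → skip
[6] flags=0010 GT?T → r1=0x01
[7] flags=0010 CC?F → skip

EXEC = [2,3,6]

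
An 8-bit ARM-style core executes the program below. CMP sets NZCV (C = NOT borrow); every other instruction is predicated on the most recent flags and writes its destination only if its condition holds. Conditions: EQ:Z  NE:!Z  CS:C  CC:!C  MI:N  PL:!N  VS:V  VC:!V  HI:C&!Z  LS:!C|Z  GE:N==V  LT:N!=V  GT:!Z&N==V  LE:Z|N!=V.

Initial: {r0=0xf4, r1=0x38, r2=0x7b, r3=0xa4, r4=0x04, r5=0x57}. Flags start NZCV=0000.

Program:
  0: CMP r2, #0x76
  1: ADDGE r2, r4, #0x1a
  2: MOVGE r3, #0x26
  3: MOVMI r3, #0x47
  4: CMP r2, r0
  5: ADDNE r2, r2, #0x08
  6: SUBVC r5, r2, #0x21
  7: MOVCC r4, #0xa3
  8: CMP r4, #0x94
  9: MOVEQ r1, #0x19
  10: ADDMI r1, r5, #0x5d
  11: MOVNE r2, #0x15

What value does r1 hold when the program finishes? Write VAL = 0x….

VAL = 0x38

[0] flags=0010 → (cmp)
[1] flags=0010 GE?T → r2=0x1e
[2] flags=0010 GE?T → r3=0x26
[3] flags=0010 MI?F → skip
[4] flags=0000 → (cmp)
[5] flags=0000 NE?T → r2=0x26
[6] flags=0000 VC?T → r5=0x05
[7] flags=0000 CC?T → r4=0xa3
[8] flags=0010 → (cmp)
[9] flags=0010 EQ?F → skip
[10] flags=0010 MI?F → skip
[11] flags=0010 NE?T → r2=0x15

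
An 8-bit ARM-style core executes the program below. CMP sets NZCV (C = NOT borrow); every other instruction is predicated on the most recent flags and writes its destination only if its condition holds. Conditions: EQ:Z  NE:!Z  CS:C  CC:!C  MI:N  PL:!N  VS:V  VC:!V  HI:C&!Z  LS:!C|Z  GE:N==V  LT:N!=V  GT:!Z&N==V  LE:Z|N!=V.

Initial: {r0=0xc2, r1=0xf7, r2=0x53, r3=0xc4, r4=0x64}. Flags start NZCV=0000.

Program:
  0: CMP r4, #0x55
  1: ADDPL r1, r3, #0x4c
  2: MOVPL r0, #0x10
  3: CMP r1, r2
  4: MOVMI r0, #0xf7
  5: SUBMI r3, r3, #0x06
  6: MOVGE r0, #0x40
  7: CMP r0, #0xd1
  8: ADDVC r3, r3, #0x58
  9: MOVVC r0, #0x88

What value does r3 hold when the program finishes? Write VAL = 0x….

0: ✓ CMP  NZCV=0010
1: ✓ ADDPL  r1←0x10
2: ✓ MOVPL  r0←0x10
3: ✓ CMP  NZCV=1000
4: ✓ MOVMI  r0←0xf7
5: ✓ SUBMI  r3←0xbe
6: · MOVGE
7: ✓ CMP  NZCV=0010
8: ✓ ADDVC  r3←0x16
9: ✓ MOVVC  r0←0x88

VAL = 0x16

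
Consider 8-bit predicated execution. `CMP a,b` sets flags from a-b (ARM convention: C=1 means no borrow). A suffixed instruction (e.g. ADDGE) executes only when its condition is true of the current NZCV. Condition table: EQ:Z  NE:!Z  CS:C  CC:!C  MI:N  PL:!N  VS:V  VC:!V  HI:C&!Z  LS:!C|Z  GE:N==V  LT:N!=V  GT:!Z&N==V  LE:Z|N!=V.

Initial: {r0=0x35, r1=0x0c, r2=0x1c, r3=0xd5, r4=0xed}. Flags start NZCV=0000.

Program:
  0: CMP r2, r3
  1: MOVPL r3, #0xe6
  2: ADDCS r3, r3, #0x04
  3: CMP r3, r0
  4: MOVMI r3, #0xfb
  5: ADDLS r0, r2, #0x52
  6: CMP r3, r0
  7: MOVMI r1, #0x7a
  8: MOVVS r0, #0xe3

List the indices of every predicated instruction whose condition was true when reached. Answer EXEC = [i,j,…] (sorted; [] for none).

EXEC = [1,4,7]

0: ✓ CMP  NZCV=0000
1: ✓ MOVPL  r3←0xe6
2: · ADDCS
3: ✓ CMP  NZCV=1010
4: ✓ MOVMI  r3←0xfb
5: · ADDLS
6: ✓ CMP  NZCV=1010
7: ✓ MOVMI  r1←0x7a
8: · MOVVS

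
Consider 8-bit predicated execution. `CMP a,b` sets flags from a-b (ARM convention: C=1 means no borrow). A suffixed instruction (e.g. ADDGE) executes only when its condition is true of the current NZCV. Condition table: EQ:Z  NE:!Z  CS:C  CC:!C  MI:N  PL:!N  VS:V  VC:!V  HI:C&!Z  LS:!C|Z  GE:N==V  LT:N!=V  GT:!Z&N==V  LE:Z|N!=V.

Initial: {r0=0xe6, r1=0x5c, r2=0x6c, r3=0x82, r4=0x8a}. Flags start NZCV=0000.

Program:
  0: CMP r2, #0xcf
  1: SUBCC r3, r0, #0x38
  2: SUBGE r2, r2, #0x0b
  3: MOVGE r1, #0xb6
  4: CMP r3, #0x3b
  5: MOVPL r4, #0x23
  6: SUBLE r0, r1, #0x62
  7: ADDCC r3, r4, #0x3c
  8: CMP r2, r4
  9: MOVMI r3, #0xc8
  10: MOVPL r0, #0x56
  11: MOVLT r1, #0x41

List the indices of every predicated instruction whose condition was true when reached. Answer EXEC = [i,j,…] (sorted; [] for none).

[0] flags=1001 → (cmp)
[1] flags=1001 CC?T → r3=0xae
[2] flags=1001 GE?T → r2=0x61
[3] flags=1001 GE?T → r1=0xb6
[4] flags=0011 → (cmp)
[5] flags=0011 PL?T → r4=0x23
[6] flags=0011 LE?T → r0=0x54
[7] flags=0011 CC?F → skip
[8] flags=0010 → (cmp)
[9] flags=0010 MI?F → skip
[10] flags=0010 PL?T → r0=0x56
[11] flags=0010 LT?F → skip

EXEC = [1,2,3,5,6,10]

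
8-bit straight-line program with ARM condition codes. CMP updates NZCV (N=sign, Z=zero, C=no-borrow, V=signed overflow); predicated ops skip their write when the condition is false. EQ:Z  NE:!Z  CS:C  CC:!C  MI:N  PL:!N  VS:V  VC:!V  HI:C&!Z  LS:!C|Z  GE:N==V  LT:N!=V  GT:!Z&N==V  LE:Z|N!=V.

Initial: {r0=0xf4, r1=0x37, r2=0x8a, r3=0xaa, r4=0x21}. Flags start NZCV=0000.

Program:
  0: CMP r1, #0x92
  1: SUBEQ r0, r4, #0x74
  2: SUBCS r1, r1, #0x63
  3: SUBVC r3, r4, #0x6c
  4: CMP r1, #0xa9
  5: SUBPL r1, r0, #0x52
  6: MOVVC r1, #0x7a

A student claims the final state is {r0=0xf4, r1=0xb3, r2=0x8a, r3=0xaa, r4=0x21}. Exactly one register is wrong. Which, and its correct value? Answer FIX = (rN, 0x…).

[0] flags=1001 → (cmp)
[1] flags=1001 EQ?F → skip
[2] flags=1001 CS?F → skip
[3] flags=1001 VC?F → skip
[4] flags=1001 → (cmp)
[5] flags=1001 PL?F → skip
[6] flags=1001 VC?F → skip

FIX = (r1, 0x37)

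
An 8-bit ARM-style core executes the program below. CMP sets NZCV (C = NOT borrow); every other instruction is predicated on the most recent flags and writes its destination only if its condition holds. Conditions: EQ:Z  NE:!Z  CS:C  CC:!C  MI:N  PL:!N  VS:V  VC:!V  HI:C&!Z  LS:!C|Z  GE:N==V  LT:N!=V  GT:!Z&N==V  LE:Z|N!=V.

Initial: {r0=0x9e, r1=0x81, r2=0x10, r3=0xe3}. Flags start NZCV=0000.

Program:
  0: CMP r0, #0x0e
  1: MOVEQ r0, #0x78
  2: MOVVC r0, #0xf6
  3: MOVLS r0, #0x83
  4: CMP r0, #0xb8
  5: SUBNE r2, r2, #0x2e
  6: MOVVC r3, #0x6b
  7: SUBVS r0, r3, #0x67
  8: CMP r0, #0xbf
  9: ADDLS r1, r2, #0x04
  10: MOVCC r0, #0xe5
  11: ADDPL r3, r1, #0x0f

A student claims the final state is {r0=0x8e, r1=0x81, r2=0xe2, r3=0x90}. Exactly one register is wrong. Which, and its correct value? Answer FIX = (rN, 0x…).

0: ✓ CMP  NZCV=1010
1: · MOVEQ
2: ✓ MOVVC  r0←0xf6
3: · MOVLS
4: ✓ CMP  NZCV=0010
5: ✓ SUBNE  r2←0xe2
6: ✓ MOVVC  r3←0x6b
7: · SUBVS
8: ✓ CMP  NZCV=0010
9: · ADDLS
10: · MOVCC
11: ✓ ADDPL  r3←0x90

FIX = (r0, 0xf6)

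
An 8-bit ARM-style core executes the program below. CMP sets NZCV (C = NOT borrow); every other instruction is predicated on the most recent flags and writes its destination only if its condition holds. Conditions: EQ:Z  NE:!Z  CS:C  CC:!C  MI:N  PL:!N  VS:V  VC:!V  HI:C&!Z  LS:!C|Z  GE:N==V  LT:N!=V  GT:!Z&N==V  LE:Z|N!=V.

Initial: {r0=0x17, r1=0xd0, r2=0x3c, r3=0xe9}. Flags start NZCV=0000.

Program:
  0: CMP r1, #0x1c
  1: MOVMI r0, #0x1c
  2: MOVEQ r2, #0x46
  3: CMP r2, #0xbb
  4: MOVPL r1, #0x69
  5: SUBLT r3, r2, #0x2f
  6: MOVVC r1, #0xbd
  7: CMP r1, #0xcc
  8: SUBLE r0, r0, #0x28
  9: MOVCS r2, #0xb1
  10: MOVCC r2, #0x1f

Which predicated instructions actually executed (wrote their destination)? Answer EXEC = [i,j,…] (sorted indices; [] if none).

EXEC = [1,9]

[0] flags=1010 → (cmp)
[1] flags=1010 MI?T → r0=0x1c
[2] flags=1010 EQ?F → skip
[3] flags=1001 → (cmp)
[4] flags=1001 PL?F → skip
[5] flags=1001 LT?F → skip
[6] flags=1001 VC?F → skip
[7] flags=0010 → (cmp)
[8] flags=0010 LE?F → skip
[9] flags=0010 CS?T → r2=0xb1
[10] flags=0010 CC?F → skip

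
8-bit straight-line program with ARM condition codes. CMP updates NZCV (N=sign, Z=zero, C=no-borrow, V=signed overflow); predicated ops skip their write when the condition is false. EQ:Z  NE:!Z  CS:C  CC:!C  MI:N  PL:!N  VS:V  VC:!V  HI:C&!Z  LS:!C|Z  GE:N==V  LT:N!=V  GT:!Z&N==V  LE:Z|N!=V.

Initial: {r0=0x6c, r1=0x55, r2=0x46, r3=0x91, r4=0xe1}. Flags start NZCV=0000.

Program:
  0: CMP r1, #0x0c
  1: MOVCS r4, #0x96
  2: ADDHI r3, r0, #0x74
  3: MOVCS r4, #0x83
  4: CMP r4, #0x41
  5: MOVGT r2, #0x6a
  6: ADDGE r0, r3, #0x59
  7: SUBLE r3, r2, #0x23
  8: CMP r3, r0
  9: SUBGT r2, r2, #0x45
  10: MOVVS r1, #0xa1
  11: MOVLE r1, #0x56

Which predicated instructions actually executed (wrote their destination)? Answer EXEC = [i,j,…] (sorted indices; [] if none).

EXEC = [1,2,3,7,11]

0: ✓ CMP  NZCV=0010
1: ✓ MOVCS  r4←0x96
2: ✓ ADDHI  r3←0xe0
3: ✓ MOVCS  r4←0x83
4: ✓ CMP  NZCV=0011
5: · MOVGT
6: · ADDGE
7: ✓ SUBLE  r3←0x23
8: ✓ CMP  NZCV=1000
9: · SUBGT
10: · MOVVS
11: ✓ MOVLE  r1←0x56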